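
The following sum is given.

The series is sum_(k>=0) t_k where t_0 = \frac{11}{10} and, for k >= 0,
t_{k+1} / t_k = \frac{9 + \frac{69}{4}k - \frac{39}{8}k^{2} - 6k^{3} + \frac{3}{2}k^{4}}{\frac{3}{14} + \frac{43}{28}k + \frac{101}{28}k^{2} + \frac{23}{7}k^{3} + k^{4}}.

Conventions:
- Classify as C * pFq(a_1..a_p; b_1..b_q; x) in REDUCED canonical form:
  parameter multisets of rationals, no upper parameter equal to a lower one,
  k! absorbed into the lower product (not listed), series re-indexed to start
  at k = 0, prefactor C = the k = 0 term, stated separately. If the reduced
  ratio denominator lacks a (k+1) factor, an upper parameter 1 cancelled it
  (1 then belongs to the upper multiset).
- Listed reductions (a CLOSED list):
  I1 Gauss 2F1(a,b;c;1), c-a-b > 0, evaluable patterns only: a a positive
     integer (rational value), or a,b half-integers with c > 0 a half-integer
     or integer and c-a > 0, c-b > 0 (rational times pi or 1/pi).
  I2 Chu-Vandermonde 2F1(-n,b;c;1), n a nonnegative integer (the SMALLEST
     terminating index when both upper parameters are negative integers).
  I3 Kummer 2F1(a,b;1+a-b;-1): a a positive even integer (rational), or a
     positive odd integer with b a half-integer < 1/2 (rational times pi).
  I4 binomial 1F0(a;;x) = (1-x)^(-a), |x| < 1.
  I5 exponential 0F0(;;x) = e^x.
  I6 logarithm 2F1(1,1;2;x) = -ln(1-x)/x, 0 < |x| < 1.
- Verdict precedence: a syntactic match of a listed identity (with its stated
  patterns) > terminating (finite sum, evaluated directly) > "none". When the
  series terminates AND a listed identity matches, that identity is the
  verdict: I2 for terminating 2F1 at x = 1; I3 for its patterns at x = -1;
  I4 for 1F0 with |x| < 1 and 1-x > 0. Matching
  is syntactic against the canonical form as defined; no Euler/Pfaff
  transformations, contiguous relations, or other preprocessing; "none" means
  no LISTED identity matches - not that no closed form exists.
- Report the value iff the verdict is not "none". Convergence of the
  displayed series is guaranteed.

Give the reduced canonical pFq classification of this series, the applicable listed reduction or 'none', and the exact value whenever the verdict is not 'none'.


Classification (C = \frac{11}{10}): 2F1 with upper {-4, -2}, lower {\frac{2}{7}}, argument x = \frac{3}{2}. Verdict: terminating - upper parameter -2 makes this a finite sum (last index 2), evaluated exactly. Hence: \frac{2563}{20}.

Key observation: with t_0 = \frac{11}{10}, the parameter 1/2 appears in both the upper and lower lists and cancels (alongside the other common factor).
Consecutive-term ratio: r(k) = \frac{3}{2} * (k-4) (k-2) / [(k+\frac{2}{7}) (k+1)] - poly over poly, x = \frac{3}{2} from leading terms; C = \frac{11}{10} at k = 0.


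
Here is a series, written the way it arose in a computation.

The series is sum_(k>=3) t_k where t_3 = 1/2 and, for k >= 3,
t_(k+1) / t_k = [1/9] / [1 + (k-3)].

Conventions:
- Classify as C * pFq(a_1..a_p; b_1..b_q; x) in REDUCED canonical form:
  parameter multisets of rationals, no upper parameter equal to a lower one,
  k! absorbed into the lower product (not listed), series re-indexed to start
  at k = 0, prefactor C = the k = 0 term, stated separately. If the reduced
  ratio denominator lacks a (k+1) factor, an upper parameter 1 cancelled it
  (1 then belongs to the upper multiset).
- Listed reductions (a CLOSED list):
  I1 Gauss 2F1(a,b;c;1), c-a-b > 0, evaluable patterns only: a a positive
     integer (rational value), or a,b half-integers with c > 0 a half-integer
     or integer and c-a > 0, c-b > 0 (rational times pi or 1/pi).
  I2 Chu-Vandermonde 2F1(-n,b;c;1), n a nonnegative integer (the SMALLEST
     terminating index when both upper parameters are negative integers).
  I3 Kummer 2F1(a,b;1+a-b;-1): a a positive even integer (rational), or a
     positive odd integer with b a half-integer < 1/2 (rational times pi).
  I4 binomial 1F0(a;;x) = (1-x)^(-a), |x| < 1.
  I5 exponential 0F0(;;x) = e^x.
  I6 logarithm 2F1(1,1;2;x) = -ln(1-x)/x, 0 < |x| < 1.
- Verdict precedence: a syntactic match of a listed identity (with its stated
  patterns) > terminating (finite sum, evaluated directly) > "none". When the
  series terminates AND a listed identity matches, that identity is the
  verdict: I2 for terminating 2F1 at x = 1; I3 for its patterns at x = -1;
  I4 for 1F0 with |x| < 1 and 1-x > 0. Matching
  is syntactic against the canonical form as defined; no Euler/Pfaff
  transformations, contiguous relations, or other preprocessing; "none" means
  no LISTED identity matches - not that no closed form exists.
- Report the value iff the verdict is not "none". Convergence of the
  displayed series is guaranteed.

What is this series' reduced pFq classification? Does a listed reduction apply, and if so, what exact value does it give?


x = 1/9 here; the reduced form reads 0F0, upper {-}, lower {-}, C = 1/2. Verdict at x = 1/9: the I5 exponential reduction matches (the 0F0 exponential series at x = 1/9). Its exact value is (1/2) * e^(1/9).

The tell: from the first term 1/2: factor the ratio over Q (prefactor 1/2): negated roots = parameters.
Step ratio: r(k) = (1/9) * 1 / [(k+1)] - rational; roots negated = parameters, x = (1/9), C = 1/2.


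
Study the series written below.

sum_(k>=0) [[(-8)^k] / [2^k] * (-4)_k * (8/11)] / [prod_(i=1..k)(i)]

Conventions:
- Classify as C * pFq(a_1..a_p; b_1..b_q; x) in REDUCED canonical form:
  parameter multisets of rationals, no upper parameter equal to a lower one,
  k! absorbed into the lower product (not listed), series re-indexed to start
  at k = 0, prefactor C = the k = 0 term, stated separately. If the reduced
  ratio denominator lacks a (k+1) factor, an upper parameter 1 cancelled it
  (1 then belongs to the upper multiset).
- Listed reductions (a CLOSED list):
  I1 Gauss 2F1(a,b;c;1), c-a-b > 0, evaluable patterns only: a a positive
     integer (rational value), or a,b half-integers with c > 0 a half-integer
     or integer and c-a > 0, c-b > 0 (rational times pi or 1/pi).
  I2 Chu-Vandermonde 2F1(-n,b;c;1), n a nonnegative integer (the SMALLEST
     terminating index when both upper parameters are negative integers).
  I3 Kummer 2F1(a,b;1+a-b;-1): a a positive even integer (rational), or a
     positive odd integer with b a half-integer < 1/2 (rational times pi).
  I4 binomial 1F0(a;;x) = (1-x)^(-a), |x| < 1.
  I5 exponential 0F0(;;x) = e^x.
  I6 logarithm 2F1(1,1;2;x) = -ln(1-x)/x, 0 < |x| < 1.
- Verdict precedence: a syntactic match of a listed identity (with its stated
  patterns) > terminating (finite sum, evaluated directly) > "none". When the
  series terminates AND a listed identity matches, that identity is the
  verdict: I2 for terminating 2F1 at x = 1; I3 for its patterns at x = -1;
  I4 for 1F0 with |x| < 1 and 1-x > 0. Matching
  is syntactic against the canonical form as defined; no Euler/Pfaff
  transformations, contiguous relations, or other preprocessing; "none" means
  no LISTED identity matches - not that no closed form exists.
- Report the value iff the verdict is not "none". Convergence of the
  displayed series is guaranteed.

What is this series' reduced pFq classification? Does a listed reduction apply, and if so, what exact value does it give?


At argument -4: a 1F0 with upper {-4}, lower {-}, scaled by C = 8/11. Verdict: terminating. (-4)_k vanishes past k = 4, leaving a 5-term sum, computed directly. Value: 5000/11.

Key observation: with t_0 = 8/11, the two k-th powers (prefactor 8/11) combine into one argument.
Ratio: r(k) = (-4) * (k-4) / [(k+1)] - rational; roots negated = parameters, x = (-4), C = 8/11.


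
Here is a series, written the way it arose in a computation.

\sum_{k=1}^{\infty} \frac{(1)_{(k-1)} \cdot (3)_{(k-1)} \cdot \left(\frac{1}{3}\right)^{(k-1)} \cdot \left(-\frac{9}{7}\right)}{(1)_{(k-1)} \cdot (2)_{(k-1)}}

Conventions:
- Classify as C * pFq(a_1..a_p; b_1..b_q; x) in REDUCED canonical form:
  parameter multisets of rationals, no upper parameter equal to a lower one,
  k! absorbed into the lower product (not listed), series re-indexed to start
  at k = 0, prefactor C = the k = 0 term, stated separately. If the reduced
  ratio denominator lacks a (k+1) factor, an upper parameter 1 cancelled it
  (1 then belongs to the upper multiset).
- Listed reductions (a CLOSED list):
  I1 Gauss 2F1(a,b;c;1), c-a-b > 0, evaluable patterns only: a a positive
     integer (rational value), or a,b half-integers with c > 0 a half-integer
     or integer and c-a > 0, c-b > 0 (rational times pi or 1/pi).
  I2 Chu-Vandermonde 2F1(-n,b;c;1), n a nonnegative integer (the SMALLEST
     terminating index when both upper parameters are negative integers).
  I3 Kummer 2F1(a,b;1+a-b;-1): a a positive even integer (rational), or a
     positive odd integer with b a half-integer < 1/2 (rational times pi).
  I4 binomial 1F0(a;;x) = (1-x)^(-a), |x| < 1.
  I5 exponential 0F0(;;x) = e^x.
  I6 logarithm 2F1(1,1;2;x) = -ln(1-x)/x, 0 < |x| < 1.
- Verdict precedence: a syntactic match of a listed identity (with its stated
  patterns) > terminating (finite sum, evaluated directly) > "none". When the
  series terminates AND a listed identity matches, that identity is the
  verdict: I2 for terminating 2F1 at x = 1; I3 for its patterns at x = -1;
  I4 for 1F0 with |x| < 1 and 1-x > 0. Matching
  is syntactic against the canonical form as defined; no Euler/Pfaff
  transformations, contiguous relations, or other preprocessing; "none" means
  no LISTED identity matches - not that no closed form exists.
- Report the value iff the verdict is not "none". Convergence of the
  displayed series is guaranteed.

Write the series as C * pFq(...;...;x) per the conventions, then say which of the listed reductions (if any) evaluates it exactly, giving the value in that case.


This is -\frac{9}{7} * 2F1(1, 3; 2; \frac{1}{3}) in reduced canonical form. Verdict: none here - no I1-I6 shape fits x = \frac{1}{3} with lower {2}.

Structural cue: with t_0 = -\frac{9}{7}, (1)_k (C = -9/7, x = 1/3) is k! itself.
Consecutive-term ratio: r(k) = \frac{1}{3} * (k+1) (k+3) / [(k+2) (k+1)] ; factor over Q: parameters, x = \frac{1}{3}, and C = -\frac{9}{7}.


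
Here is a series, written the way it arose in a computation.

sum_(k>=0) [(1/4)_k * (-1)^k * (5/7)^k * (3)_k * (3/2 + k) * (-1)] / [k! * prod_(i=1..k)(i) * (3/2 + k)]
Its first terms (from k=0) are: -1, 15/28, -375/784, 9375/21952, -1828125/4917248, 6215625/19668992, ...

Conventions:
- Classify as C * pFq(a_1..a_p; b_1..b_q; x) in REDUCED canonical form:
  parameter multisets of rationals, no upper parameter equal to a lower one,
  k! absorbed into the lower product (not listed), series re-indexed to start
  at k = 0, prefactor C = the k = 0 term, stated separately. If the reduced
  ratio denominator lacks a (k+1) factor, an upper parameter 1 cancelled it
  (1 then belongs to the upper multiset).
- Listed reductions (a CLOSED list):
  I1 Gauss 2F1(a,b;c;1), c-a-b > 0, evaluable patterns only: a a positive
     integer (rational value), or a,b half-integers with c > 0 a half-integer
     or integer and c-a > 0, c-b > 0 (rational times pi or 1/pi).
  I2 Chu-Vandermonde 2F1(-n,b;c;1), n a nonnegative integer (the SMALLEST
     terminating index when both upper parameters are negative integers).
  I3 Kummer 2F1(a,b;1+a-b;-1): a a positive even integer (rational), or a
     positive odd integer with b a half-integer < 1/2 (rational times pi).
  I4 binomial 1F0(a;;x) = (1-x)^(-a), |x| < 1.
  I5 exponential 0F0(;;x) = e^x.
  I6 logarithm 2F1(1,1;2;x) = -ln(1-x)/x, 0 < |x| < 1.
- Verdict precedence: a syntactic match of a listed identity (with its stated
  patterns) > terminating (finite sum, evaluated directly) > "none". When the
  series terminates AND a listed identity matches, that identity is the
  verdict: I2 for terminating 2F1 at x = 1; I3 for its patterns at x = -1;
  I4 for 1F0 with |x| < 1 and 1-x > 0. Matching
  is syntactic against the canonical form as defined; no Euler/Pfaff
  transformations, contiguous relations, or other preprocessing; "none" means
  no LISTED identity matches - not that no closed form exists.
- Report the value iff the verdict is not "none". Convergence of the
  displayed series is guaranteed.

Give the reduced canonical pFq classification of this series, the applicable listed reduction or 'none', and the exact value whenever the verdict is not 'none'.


This is -1 * 2F1(1/4, 3; 1; -5/7) in reduced canonical form. Verdict: none - at argument -5/7 the multisets {1/4, 3} ; {1} match no listed identity.

First insight: t_0 = -1 here, and k + 3/2 divides numerator and denominator alike; prefactor -1 after cancelling.
Term ratio: r(k) = (-5/7) * (k+1/4) (k+3) / [(k+1) (k+1)] ; factor over Q: parameters, x = (-5/7), and C = -1.


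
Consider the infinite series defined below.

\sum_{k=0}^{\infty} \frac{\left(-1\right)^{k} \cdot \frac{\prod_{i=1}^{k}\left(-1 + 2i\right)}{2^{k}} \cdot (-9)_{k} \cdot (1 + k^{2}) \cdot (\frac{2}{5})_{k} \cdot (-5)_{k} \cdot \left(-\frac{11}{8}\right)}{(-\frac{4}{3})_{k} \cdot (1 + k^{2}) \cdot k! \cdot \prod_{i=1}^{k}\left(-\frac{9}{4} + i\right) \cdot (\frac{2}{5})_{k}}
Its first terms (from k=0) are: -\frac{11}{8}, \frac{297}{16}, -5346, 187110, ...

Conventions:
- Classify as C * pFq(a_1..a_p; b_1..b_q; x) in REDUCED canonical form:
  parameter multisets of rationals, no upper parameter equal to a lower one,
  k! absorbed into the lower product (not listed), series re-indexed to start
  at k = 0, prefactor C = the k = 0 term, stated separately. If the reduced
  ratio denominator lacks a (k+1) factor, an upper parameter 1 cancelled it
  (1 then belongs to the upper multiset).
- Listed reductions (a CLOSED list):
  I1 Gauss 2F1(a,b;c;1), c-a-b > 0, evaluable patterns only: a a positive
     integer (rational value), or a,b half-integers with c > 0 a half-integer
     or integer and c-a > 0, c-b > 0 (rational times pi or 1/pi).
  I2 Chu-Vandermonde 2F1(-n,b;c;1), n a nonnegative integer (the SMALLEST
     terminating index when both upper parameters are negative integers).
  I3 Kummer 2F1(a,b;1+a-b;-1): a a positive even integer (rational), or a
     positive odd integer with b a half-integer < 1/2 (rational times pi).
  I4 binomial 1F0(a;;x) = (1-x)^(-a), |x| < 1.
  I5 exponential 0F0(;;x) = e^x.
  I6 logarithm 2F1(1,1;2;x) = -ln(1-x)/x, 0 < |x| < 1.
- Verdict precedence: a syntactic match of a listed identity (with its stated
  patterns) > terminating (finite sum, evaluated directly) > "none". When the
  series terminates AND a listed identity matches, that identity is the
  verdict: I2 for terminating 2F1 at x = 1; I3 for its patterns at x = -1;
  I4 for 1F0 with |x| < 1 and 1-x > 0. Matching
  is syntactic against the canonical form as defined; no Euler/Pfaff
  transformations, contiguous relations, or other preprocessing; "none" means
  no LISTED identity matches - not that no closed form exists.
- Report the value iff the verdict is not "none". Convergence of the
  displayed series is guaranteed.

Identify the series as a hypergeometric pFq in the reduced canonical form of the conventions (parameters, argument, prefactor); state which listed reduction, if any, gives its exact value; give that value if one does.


At argument -1: a 3F2 with upper {-9, -5, \frac{1}{2}}, lower {-\frac{4}{3}, -\frac{5}{4}}, scaled by C = -\frac{11}{8}. Verdict: terminating. (-5)_k vanishes past k = 5, leaving a 6-term sum, computed directly. Its exact value is -\frac{1255549}{16}.

Structural cue: t_0 = -\frac{11}{8} here, and the odd product 1*3*...*(2k-1) (C = -11/8, x = -1) is 2^k (1/2)_k.
Ratio: r(k) = -1 * (k-9) (k-5) (k+\frac{1}{2}) / [(k-\frac{4}{3}) (k-\frac{5}{4}) (k+1)] ; factor over Q: parameters, x = -1, and C = -\frac{11}{8}.


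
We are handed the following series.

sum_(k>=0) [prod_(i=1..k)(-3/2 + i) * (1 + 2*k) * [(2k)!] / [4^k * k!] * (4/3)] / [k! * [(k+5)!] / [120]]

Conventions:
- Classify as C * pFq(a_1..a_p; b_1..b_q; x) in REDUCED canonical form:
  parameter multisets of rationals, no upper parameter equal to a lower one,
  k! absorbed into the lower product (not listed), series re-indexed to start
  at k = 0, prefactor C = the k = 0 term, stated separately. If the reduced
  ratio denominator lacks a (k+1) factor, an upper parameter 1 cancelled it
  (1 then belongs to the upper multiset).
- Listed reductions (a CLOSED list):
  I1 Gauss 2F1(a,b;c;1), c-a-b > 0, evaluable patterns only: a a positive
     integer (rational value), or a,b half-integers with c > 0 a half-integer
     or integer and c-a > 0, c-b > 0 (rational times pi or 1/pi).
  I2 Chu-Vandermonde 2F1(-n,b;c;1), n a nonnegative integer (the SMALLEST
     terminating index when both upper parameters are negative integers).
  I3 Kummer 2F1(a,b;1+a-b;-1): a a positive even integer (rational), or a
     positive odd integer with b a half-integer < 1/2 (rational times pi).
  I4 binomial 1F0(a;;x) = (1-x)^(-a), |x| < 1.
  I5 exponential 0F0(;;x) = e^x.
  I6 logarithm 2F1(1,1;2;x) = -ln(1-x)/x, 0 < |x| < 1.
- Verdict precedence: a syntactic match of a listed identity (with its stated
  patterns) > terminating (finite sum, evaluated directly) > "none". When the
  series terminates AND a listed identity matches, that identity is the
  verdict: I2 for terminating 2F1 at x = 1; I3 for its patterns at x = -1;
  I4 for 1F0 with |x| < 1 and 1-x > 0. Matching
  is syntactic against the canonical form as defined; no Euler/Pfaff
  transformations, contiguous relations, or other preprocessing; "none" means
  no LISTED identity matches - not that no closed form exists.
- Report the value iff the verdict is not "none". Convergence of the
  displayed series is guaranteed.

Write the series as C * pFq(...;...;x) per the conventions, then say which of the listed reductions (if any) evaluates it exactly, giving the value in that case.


Key step: t_0 being 4/3, the (2k+1) factor (C = 4/3) shifts (1/2)_k to (3/2)_k.
Ratio: r(k) = 1 * (k-1/2) (k+3/2) / [(k+6) (k+1)] - poly over poly, x = 1 from leading terms; C = 4/3 at k = 0.

x = 1 here; the reduced form reads 2F1, upper {-1/2, 3/2}, lower {6}, C = 4/3. Verdict: Gauss's theorem I1 (half-integer case) fires (x = 1; upper {-1/2, 3/2} half-integers, c = 6 in the evaluable pattern). Exact value: (262144/72765) / pi.


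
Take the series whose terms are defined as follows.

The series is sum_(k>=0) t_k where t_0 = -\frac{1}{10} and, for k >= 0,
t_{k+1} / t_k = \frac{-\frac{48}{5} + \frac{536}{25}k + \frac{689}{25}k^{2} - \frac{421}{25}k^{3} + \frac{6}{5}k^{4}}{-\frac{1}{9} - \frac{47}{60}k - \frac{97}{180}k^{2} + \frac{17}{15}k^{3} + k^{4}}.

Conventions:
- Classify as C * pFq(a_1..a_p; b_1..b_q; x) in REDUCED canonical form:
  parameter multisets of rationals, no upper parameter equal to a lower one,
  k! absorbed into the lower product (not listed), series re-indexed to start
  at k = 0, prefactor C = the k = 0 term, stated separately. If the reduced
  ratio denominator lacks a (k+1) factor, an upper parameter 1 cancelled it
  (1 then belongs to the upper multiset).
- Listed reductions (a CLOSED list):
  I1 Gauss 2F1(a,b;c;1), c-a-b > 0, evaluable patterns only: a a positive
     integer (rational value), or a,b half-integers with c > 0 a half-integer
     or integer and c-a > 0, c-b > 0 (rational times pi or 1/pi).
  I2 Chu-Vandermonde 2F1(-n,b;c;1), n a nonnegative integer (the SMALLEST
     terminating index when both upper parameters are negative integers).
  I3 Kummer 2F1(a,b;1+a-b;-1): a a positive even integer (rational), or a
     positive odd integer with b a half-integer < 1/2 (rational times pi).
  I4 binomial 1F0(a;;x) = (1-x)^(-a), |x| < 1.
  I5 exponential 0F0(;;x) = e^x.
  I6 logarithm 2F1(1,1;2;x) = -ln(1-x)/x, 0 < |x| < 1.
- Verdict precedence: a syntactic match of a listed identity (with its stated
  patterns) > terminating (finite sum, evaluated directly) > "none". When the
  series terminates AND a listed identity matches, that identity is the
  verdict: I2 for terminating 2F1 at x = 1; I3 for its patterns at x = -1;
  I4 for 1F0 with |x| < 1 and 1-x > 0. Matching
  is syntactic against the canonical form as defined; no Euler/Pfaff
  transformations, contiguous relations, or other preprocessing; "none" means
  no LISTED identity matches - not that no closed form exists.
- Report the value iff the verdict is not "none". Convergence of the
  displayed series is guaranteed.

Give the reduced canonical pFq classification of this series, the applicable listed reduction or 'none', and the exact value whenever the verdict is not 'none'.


x = \frac{6}{5} here; the reduced form reads 3F2, upper {-12, -\frac{5}{2}, -\frac{1}{3}}, lower {-\frac{5}{6}, \frac{1}{6}}, C = -\frac{1}{10}. Verdict: terminating at k = 12: the factor (-12)_k kills every later term; summing the 13 survivors is exact. Its exact value is -\frac{3121126876454211558476281621929062563}{5422060347478494209196960449218750}.

Structural cue: with t_0 = -\frac{1}{10}, factor the ratio over Q (prefactor -1/10): negated roots = parameters.
Adjacent-term ratio: r(k) = \frac{6}{5} * (k-12) (k-\frac{5}{2}) (k-\frac{1}{3}) / [(k-\frac{5}{6}) (k+\frac{1}{6}) (k+1)] - poly over poly, x = \frac{6}{5} from leading terms; C = -\frac{1}{10} at k = 0.


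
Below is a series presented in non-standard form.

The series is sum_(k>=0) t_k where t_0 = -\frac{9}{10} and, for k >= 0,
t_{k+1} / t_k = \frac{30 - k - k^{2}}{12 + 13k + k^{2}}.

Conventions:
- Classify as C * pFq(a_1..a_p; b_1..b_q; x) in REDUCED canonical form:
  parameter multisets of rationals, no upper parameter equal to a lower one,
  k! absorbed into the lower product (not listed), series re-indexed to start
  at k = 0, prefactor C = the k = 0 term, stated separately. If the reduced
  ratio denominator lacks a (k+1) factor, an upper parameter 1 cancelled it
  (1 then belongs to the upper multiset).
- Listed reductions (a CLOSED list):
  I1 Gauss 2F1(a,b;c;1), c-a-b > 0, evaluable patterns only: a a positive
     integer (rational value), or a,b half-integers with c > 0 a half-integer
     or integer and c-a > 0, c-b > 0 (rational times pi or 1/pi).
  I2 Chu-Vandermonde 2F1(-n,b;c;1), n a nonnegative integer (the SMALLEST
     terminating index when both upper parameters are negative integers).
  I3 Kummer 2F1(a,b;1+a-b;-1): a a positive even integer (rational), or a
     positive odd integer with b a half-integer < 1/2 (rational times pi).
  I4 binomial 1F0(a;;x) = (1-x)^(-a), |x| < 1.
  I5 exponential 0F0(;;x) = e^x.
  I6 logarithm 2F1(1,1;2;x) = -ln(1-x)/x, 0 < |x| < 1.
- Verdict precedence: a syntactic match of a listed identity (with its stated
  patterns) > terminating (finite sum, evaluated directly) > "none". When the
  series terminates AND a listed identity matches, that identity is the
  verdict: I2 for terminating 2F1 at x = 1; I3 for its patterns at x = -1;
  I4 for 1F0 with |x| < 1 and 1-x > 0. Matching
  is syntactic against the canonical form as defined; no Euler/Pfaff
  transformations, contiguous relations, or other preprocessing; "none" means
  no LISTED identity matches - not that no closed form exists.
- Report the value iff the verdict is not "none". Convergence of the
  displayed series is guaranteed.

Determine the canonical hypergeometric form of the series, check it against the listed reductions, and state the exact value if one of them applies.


This is -\frac{9}{10} * 2F1(-5, 6; 12; -1) in reduced canonical form. Verdict: Kummer (I3) applies (x = -1; c = 12 equals 1+a-b for upper {-5, 6}: listed pattern). Its exact value is -\frac{297}{40}.

Key observation: x = -1 and roots of the ratio polynomials (C = -9/10, x = -1) are the negated parameters.
Ratio: r(k) = -1 * (k-5) (k+6) / [(k+12) (k+1)] ; factor over Q: parameters, x = -1, and C = -\frac{9}{10}.


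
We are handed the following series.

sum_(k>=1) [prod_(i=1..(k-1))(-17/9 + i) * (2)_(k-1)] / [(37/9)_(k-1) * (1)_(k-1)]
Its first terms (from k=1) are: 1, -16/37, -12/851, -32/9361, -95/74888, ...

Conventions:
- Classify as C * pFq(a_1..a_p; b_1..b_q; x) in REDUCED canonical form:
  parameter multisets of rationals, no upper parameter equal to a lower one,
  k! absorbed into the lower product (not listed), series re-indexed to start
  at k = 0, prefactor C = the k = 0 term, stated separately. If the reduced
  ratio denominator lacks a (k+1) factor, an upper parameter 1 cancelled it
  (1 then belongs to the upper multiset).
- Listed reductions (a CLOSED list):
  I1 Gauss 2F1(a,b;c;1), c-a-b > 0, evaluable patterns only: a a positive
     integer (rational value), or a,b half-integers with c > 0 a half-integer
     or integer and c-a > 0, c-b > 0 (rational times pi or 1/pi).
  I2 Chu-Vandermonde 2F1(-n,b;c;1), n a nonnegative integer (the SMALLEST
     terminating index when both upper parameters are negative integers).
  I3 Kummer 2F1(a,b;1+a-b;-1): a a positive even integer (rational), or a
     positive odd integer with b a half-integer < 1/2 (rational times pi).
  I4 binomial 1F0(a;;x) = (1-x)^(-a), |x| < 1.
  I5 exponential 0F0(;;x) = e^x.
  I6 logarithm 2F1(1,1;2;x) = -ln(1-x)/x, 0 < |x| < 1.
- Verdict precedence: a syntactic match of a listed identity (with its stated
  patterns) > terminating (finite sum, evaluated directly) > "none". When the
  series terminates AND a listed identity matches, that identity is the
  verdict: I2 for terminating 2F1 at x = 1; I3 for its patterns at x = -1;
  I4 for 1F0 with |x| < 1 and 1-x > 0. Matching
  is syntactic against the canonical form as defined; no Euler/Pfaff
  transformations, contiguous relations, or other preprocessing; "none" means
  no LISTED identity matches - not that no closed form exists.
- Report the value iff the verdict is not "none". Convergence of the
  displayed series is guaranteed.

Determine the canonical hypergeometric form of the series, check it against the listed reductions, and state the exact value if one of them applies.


Classification (C = 1): 2F1 with upper {-8/9, 2}, lower {37/9}, argument x = 1. Verdict: this is Gauss's theorem (I1) (x = 1: the Gamma ratio telescopes since c-a-b = 3 > 0 and a = 2 in Z>0). Value: 133/243.

Key step: x = 1 and (1)_k (C = 1) is k! itself.
Consecutive-term ratio: r(k) = 1 * (k-8/9) (k+2) / [(k+37/9) (k+1)] - rational in k, leading ratio 1; with t_0 = 1, classification follows.


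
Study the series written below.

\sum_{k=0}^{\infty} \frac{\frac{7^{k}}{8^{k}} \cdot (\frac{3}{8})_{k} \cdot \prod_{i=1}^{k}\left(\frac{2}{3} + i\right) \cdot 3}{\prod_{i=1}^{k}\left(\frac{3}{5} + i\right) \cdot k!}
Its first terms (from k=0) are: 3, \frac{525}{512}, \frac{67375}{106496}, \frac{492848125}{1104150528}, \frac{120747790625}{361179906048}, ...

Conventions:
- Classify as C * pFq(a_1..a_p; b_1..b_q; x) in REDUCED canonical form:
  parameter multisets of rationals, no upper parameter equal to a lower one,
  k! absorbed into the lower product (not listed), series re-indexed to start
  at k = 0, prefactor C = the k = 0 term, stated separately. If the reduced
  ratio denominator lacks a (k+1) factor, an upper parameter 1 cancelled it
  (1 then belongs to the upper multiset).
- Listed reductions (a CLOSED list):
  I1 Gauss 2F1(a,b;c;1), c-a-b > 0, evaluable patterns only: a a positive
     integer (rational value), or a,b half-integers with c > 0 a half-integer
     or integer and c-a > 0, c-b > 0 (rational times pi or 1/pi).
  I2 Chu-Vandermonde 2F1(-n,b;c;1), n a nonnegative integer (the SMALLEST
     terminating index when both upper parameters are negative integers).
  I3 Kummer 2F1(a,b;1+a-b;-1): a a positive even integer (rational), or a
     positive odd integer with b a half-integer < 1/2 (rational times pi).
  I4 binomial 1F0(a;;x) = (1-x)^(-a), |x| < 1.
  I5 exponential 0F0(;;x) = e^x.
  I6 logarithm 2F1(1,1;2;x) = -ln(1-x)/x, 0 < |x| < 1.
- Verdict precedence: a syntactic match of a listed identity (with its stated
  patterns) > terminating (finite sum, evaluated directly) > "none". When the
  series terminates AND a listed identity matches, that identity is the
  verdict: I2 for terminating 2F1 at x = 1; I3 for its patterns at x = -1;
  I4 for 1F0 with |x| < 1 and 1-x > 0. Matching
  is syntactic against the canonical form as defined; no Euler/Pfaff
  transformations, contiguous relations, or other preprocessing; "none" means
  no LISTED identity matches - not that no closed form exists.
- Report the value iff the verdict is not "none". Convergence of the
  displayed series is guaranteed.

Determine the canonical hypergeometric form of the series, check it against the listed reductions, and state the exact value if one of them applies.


Classification (C = 3): 2F1 with upper {\frac{3}{8}, \frac{5}{3}}, lower {\frac{8}{5}}, argument x = \frac{7}{8}. Verdict: none - at argument \frac{7}{8} the multisets {\frac{3}{8}, \frac{5}{3}} ; {\frac{8}{5}} match no listed identity.

Key step: from the first term 3: the running product (C = 3) telescopes to a rising factorial.
Adjacent-term ratio: r(k) = \frac{7}{8} * (k+\frac{3}{8}) (k+\frac{5}{3}) / [(k+\frac{8}{5}) (k+1)] - rational in k, leading ratio \frac{7}{8}; with t_0 = 3, classification follows.


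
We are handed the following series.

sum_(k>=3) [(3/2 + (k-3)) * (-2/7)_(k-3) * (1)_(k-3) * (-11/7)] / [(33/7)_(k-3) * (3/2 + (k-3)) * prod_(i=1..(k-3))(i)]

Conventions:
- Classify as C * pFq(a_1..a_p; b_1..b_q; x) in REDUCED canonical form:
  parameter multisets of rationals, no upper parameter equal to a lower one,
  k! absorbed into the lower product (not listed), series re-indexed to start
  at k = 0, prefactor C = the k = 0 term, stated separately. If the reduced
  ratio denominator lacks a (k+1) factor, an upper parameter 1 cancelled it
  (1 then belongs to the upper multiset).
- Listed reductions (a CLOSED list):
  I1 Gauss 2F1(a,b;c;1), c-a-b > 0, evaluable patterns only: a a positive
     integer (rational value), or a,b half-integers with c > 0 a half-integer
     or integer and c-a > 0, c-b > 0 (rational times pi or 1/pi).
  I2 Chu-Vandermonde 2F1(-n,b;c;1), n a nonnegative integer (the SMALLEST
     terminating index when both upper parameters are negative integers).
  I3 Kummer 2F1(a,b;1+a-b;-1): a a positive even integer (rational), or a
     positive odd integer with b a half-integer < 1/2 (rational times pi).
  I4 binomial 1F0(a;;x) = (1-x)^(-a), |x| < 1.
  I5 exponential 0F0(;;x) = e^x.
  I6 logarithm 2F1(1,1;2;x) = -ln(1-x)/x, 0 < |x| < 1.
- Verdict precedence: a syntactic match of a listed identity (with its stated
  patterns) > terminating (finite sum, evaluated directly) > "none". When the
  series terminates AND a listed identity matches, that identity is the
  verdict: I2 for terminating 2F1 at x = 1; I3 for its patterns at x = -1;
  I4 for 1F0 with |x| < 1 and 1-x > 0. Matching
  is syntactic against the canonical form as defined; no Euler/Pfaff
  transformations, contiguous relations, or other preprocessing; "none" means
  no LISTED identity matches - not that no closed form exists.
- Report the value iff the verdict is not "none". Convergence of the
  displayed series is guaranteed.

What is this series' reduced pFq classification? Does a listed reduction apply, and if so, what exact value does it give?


Reduced: x = 1, 2F1, upper = {-2/7, 1}, lower = {33/7}, C = -11/7. Verdict: this is Gauss (I1, integer-parameter pattern) (x = 1: the Gamma ratio telescopes since c-a-b = 4 > 0 and a = 1 in Z>0). Its exact value is -143/98.

Key observation: from the first term -11/7: the product of the first k integers (C = -11/7) is k!.
Step ratio: r(k) = 1 * (k-2/7) (k+1) / [(k+33/7) (k+1)] - rational in k. x = 1; t_0 = -11/7; negate the roots.


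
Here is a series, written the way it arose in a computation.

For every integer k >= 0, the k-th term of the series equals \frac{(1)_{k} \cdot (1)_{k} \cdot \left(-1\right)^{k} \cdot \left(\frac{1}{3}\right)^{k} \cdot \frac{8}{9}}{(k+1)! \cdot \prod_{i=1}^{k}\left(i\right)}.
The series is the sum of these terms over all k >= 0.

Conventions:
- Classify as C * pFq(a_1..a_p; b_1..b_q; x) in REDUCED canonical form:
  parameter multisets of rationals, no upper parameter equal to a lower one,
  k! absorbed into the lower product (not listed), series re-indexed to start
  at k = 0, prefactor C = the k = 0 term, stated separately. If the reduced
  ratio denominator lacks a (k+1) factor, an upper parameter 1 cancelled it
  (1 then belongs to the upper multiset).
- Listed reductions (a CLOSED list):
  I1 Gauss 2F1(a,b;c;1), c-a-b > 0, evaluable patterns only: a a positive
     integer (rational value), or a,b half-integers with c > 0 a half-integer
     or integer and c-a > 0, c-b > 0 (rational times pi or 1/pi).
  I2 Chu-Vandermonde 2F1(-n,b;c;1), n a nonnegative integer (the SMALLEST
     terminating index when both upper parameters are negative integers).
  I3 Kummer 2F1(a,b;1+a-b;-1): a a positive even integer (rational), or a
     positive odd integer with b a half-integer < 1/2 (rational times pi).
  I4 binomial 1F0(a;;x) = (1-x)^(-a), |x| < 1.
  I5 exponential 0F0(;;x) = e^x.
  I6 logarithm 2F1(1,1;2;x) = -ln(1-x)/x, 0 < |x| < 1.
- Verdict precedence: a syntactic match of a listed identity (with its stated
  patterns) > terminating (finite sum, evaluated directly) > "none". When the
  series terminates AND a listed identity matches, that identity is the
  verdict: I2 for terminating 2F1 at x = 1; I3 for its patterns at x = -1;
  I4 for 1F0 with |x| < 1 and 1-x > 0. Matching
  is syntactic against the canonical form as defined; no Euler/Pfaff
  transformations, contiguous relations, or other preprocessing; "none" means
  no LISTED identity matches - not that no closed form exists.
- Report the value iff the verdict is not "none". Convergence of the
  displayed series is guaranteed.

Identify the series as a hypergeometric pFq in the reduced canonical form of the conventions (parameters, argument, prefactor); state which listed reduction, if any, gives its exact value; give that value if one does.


With C = \frac{8}{9}: the canonical form is 2F1(1, 1; 2; -\frac{1}{3}). Verdict: this is the logarithmic series (I6) (the logarithm: parameters (1,1;2), x = -\frac{1}{3}). Sum: \frac{8}{3} \cdot \ln\left(\frac{4}{3}\right).

Key observation: t_0 = \frac{8}{9} here, and the (-1)^k factor (C = 8/9, x = -1/3) folds into the argument's sign.
Adjacent-term ratio: r(k) = -\frac{1}{3} * (k+1) (k+1) / [(k+2) (k+1)] - rational in k, leading ratio -\frac{1}{3}; with t_0 = \frac{8}{9}, classification follows.


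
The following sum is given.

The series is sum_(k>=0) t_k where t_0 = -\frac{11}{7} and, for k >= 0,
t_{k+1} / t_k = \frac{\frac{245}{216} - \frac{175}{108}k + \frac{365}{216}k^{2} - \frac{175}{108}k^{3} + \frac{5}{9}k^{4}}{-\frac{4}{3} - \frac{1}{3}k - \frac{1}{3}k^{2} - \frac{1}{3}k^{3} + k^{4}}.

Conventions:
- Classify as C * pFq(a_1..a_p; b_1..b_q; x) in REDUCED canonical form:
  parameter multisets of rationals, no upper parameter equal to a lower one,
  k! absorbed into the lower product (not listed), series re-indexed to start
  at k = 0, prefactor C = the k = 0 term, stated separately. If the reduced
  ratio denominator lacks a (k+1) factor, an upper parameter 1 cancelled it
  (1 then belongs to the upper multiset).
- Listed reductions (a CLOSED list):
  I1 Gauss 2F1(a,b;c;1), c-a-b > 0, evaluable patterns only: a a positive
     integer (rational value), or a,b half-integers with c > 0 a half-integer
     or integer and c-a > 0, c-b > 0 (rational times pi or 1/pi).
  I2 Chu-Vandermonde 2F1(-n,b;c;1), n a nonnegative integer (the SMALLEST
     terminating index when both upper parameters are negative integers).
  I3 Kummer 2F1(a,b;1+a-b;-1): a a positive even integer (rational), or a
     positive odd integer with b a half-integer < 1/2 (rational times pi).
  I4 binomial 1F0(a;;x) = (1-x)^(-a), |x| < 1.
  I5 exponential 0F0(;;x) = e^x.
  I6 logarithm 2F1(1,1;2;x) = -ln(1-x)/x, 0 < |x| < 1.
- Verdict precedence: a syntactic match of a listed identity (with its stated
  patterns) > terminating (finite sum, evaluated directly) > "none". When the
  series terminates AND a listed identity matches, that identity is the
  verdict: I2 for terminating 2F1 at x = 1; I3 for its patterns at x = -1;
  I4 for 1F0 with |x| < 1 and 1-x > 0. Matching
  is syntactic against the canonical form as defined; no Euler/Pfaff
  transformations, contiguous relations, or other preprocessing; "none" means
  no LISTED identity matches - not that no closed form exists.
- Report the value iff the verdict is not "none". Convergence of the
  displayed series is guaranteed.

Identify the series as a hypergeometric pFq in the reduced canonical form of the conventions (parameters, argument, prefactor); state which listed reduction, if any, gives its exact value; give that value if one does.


The tell: t_0 = -\frac{11}{7} here, and the expanded ratio factors over Q; prefactor -11/7, roots give parameters.
Consecutive-term ratio: r(k) = \frac{5}{9} * (k-\frac{7}{4}) (k-\frac{7}{6}) / [(k-\frac{4}{3}) (k+1)] - poly over poly, x = \frac{5}{9} from leading terms; C = -\frac{11}{7} at k = 0.

Prefactor -\frac{11}{7}, argument \frac{5}{9}: 2F1 with upper {-\frac{7}{4}, -\frac{7}{6}} over lower {-\frac{4}{3}}. Verdict: none here - no I1-I6 shape fits x = \frac{5}{9} with lower {-\frac{4}{3}}.


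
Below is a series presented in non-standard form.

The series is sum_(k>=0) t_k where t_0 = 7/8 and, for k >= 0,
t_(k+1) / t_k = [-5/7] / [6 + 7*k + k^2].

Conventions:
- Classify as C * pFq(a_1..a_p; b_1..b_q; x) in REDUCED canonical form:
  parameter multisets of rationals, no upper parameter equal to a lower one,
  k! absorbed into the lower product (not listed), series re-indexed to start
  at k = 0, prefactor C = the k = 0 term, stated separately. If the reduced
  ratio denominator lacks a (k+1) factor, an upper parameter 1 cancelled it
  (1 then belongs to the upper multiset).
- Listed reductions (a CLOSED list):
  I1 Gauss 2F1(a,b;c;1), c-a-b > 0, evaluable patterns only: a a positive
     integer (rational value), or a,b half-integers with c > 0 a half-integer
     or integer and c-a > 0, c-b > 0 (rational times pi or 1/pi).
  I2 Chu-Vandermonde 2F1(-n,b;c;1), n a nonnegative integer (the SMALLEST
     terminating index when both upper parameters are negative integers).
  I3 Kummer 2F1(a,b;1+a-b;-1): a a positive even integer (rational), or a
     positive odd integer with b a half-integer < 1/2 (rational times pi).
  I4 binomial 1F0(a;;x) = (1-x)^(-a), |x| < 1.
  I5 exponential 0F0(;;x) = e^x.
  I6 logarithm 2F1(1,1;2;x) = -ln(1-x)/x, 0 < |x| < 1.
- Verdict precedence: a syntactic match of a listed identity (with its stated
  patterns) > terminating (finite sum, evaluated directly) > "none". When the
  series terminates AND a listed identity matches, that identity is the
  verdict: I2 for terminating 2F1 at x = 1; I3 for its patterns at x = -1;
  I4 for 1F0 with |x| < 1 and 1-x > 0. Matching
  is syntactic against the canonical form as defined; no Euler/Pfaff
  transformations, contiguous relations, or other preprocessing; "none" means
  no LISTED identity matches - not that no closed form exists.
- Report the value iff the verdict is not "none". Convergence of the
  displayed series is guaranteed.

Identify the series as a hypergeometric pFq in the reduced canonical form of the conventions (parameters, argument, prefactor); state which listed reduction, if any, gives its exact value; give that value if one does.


First insight: t_0 = 7/8 here, and roots of the ratio polynomials (C = 7/8) are the negated parameters.
Adjacent-term ratio: r(k) = (-5/7) * 1 / [(k+6) (k+1)] ; factor over Q: parameters, x = (-5/7), and C = 7/8.

Canonical form: C = 7/8 times 0F1 with upper {-}, lower {6}, x = -5/7. Verdict: none here - no I1-I6 shape fits x = -5/7 with lower {6}.


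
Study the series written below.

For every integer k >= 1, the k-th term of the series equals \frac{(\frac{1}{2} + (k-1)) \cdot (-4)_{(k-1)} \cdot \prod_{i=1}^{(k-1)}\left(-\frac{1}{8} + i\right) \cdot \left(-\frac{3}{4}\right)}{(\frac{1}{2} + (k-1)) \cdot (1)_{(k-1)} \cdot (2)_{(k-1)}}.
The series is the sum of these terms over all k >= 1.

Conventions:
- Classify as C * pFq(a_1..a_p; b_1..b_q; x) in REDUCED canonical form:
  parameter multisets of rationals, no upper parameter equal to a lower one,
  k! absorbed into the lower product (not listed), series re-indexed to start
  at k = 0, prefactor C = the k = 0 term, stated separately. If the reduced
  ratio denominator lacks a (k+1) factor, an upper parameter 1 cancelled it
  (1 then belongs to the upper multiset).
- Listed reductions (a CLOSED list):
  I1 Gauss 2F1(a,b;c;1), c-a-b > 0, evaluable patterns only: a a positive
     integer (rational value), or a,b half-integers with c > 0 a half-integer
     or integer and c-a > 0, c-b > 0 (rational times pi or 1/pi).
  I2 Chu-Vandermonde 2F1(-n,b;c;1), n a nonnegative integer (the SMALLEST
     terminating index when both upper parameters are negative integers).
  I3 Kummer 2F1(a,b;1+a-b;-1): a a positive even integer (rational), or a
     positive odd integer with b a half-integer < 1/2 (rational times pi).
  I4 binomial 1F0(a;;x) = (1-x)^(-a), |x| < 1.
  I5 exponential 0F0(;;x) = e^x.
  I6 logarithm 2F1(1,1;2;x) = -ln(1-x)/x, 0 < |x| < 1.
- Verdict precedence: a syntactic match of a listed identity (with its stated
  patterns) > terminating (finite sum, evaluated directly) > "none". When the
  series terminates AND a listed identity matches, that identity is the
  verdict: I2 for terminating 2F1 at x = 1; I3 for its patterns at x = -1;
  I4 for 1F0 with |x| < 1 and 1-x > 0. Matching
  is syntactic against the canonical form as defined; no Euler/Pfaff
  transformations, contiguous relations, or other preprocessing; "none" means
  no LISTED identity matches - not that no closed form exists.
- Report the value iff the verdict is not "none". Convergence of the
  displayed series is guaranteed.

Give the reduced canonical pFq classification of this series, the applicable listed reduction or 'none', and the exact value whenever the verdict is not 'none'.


x = 1 here; the reduced form reads 2F1, upper {-4, \frac{7}{8}}, lower {2}, C = -\frac{3}{4}. Verdict: the Chu-Vandermonde identity I2 fires (terminating 2F1 at x = 1 with n = 4, b = 7/8, c = 2). Sum: -\frac{25245}{131072}.

Structural cue: t_0 = -\frac{3}{4} here, and (1)_k (C = -3/4, x = 1) is k! itself.
Ratio: r(k) = 1 * (k-4) (k+\frac{7}{8}) / [(k+2) (k+1)] - poly over poly, x = 1 from leading terms; C = -\frac{3}{4} at k = 0.
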